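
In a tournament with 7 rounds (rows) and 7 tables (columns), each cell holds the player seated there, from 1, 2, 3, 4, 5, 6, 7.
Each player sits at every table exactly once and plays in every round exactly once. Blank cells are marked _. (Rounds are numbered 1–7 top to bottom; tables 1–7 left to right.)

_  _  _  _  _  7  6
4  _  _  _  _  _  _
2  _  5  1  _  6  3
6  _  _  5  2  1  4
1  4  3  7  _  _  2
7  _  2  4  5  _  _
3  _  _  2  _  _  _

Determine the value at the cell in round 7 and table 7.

5

Round 1, table 1: round 1 has {6, 7} and table 1 has {1, 2, 3, 4, 6, 7}, leaving only 5.
Round 1, table 4: round 1 has {5, 6, 7} and table 4 has {1, 2, 4, 5, 7}, leaving only 3.
Round 2, table 4: round 2 has {4} and table 4 has {1, 2, 3, 4, 5, 7}, leaving only 6.
Round 3, table 2: round 3 has {1, 2, 3, 5, 6} and table 2 has {4}, leaving only 7.
Round 3, table 5: round 3 has {1, 2, 3, 5, 6, 7} and table 5 has {2, 5}, leaving only 4.
Round 1, table 5: round 1 has {3, 5, 6, 7} and table 5 has {2, 4, 5}, leaving only 1.
Round 1, table 2: round 1 has {1, 3, 5, 6, 7} and table 2 has {4, 7}, leaving only 2.
Round 1, table 3: round 1 has {1, 2, 3, 5, 6, 7} and table 3 has {2, 3, 5}, leaving only 4.
Round 4, table 2: round 4 has {1, 2, 4, 5, 6} and table 2 has {2, 4, 7}, leaving only 3.
Round 4, table 3: round 4 has {1, 2, 3, 4, 5, 6} and table 3 has {2, 3, 4, 5}, leaving only 7.
Round 2, table 3: round 2 has {4, 6} and table 3 has {2, 3, 4, 5, 7}, leaving only 1.
Round 2, table 2: round 2 has {1, 4, 6} and table 2 has {2, 3, 4, 7}, leaving only 5.
Round 2, table 7: round 2 has {1, 4, 5, 6} and table 7 has {2, 3, 4, 6}, leaving only 7.
Round 2, table 5: round 2 has {1, 4, 5, 6, 7} and table 5 has {1, 2, 4, 5}, leaving only 3.
Round 2, table 6: round 2 has {1, 3, 4, 5, 6, 7} and table 6 has {1, 6, 7}, leaving only 2.
Round 5, table 5: round 5 has {1, 2, 3, 4, 7} and table 5 has {1, 2, 3, 4, 5}, leaving only 6.
Round 5, table 6: round 5 has {1, 2, 3, 4, 6, 7} and table 6 has {1, 2, 6, 7}, leaving only 5.
Round 6, table 6: round 6 has {2, 4, 5, 7} and table 6 has {1, 2, 5, 6, 7}, leaving only 3.
Round 6, table 7: round 6 has {2, 3, 4, 5, 7} and table 7 has {2, 3, 4, 6, 7}, leaving only 1.
Round 7 already has {2, 3} and table 7 already has {1, 2, 3, 4, 6, 7}, so round 7, table 7 must be 5.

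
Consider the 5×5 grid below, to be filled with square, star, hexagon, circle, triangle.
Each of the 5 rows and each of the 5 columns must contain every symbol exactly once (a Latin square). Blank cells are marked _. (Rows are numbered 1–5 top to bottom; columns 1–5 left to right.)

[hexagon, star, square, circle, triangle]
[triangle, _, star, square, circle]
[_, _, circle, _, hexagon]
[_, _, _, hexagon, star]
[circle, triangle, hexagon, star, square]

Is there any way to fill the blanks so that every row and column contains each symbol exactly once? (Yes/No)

No row or column among the givens repeats a symbol, and propagating forced cells runs into no contradiction.
One valid completion exists (for instance, hexagon star square circle triangle / triangle hexagon star square circle / star square circle triangle hexagon / square circle triangle hexagon star / circle triangle hexagon star square).

Yes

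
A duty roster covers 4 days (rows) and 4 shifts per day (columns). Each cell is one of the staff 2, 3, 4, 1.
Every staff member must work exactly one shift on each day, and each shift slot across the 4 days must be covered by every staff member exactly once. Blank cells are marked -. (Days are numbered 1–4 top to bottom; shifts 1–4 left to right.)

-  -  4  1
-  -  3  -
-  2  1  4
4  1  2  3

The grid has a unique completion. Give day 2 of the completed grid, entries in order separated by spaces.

Day 2, shift 2: day 2 has {3} and shift 2 has {2, 1}, leaving only 4.
Day 2, shift 4: day 2 has {3, 4} and shift 4 has {3, 4, 1}, leaving only 2.
Day 2, shift 1: day 2 has {2, 3, 4} and shift 1 has {4}, leaving only 1.
So day 2 reads: 1 4 3 2.

1 4 3 2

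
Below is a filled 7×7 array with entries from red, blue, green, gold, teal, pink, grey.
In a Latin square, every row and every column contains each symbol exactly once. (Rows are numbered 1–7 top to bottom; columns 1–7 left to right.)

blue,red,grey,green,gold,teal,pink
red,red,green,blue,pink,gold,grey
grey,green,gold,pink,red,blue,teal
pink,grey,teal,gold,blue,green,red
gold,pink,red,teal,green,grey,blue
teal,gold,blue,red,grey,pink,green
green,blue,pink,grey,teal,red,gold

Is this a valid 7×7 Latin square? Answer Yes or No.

Row 2 contains red twice (at columns 1 and 2), so it is not a permutation.

No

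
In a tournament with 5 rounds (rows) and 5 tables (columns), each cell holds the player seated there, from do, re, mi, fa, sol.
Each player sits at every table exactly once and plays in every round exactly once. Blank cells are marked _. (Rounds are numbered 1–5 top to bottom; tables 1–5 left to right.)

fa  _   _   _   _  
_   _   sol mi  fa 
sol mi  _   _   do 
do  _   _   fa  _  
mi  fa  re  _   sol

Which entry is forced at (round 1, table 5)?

mi

Round 2, table 1: round 2 has {mi, fa, sol} and table 1 has {do, mi, fa, sol}, leaving only re.
Round 2, table 2: round 2 has {re, mi, fa, sol} and table 2 has {mi, fa}, leaving only do.
Round 3, table 3: round 3 has {do, mi, sol} and table 3 has {re, sol}, leaving only fa.
Round 3, table 4: round 3 has {do, mi, fa, sol} and table 4 has {mi, fa}, leaving only re.
Round 4, table 3: round 4 has {do, fa} and table 3 has {re, fa, sol}, leaving only mi.
Round 1, table 3: round 1 has {fa} and table 3 has {re, mi, fa, sol}, leaving only do.
Round 1, table 4: round 1 has {do, fa} and table 4 has {re, mi, fa}, leaving only sol.
Round 1, table 2: round 1 has {do, fa, sol} and table 2 has {do, mi, fa}, leaving only re.
Round 1 already has {do, re, fa, sol} and table 5 already has {do, fa, sol}, so round 1, table 5 must be mi.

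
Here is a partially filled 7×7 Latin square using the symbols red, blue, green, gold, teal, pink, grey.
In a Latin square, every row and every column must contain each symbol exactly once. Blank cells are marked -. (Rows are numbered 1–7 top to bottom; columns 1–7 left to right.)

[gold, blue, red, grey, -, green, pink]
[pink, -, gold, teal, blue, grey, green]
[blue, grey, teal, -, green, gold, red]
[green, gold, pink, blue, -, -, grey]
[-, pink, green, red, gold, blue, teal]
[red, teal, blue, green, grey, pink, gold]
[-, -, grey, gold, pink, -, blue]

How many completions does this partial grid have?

1

Row 1, column 5: eliminating its row and column leaves {teal}.
Row 2, column 2: eliminating its row and column leaves {red}.
Row 3, column 4: eliminating its row and column leaves {pink}.
Row 4, column 5: eliminating its row and column leaves {red, teal}.
Row 4, column 6: eliminating its row and column leaves {red, teal}.
Row 5, column 1: eliminating its row and column leaves {grey}.
Row 7, column 1: eliminating its row and column leaves {teal}.
Row 7, column 2: eliminating its row and column leaves {red, green}.
Row 7, column 6: eliminating its row and column leaves {red, teal}.
Only one assignment across all blanks avoids any row or column repeat, giving 1 completion.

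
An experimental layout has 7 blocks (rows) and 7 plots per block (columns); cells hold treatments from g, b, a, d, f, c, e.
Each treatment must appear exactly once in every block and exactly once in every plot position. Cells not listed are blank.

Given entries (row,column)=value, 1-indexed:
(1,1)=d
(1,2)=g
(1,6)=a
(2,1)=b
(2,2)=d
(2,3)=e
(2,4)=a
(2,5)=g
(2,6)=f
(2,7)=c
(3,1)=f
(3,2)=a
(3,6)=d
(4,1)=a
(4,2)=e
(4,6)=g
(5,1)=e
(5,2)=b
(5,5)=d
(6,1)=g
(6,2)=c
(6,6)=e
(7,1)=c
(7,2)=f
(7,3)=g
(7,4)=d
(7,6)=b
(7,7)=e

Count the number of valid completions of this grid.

15

Block 1, plot 3: eliminating its block and plot leaves {b, f, c}.
Block 1, plot 4: eliminating its block and plot leaves {b, f, c, e}.
Block 1, plot 5: eliminating its block and plot leaves {b, f, c, e}.
Block 1, plot 7: eliminating its block and plot leaves {b, f}.
Block 3, plot 3: eliminating its block and plot leaves {b, c}.
Block 3, plot 4: eliminating its block and plot leaves {g, b, c, e}.
Block 3, plot 5: eliminating its block and plot leaves {b, c, e}.
Block 3, plot 7: eliminating its block and plot leaves {g, b}.
Block 4, plot 3: eliminating its block and plot leaves {b, d, f, c}.
Block 4, plot 4: eliminating its block and plot leaves {b, f, c}.
Block 4, plot 5: eliminating its block and plot leaves {b, f, c}.
Block 4, plot 7: eliminating its block and plot leaves {b, d, f}.
Block 5, plot 3: eliminating its block and plot leaves {a, f, c}.
Block 5, plot 4: eliminating its block and plot leaves {g, f, c}.
Block 5, plot 6: eliminating its block and plot leaves {c}.
Block 5, plot 7: eliminating its block and plot leaves {g, a, f}.
Block 6, plot 3: eliminating its block and plot leaves {b, a, d, f}.
Block 6, plot 4: eliminating its block and plot leaves {b, f}.
Block 6, plot 5: eliminating its block and plot leaves {b, a, f}.
Block 6, plot 7: eliminating its block and plot leaves {b, a, d, f}.
Block 7, plot 5: eliminating its block and plot leaves {a}.
Enumerating the assignments across these blanks that avoid any block or plot repeat gives 15 completions.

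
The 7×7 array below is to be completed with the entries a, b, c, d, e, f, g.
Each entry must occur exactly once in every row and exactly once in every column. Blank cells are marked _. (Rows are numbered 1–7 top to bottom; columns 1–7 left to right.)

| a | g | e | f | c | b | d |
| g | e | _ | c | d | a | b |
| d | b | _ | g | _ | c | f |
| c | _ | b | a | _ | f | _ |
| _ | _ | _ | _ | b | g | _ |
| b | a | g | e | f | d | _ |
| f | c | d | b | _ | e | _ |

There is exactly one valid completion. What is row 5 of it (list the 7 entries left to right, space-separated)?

Row 5, column 1: row 5 has {b, g} and column 1 has {a, b, c, d, f, g}, leaving only e.
Row 5, column 4: row 5 has {b, e, g} and column 4 has {a, b, c, e, f, g}, leaving only d.
Row 5, column 2: row 5 has {b, d, e, g} and column 2 has {a, b, c, e, g}, leaving only f.
Row 2, column 3: row 2 has {a, b, c, d, e, g} and column 3 has {b, d, e, g}, leaving only f.
Row 3, column 3: row 3 has {b, c, d, f, g} and column 3 has {b, d, e, f, g}, leaving only a.
Row 5, column 3: row 5 has {b, d, e, f, g} and column 3 has {a, b, d, e, f, g}, leaving only c.
Row 5, column 7: row 5 has {b, c, d, e, f, g} and column 7 has {b, d, f}, leaving only a.
So row 5 reads: e f c d b g a.

e f c d b g a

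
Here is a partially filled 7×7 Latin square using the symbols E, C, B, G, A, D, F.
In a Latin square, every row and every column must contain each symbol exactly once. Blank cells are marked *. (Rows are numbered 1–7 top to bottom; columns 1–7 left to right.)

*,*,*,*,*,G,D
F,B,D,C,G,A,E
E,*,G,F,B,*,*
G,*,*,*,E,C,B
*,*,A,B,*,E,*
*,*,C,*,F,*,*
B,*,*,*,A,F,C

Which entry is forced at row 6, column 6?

Row 1, column 5: row 1 has {G, D} and column 5 has {E, B, G, A, F}, leaving only C.
Row 1, column 1: row 1 has {C, G, D} and column 1 has {E, B, G, F}, leaving only A.
Row 1, column 4: row 1 has {C, G, A, D} and column 4 has {C, B, F}, leaving only E.
Row 1, column 2: row 1 has {E, C, G, A, D} and column 2 has {B}, leaving only F.
Row 1, column 3: row 1 has {E, C, G, A, D, F} and column 3 has {C, G, A, D}, leaving only B.
Row 3, column 6: row 3 has {E, B, G, F} and column 6 has {E, C, G, A, F}, leaving only D.
Row 6 already has {C, F} and column 6 already has {E, C, G, A, D, F}, so row 6, column 6 must be B.

B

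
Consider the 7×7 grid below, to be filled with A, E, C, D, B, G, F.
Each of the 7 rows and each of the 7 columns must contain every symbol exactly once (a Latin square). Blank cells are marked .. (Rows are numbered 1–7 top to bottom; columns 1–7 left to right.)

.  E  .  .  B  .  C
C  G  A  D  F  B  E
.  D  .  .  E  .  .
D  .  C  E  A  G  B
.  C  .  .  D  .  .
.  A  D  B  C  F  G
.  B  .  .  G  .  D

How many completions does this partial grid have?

14

Row 1, column 1: eliminating its row and column leaves {A, G, F}.
Row 1, column 3: eliminating its row and column leaves {G, F}.
Row 1, column 4: eliminating its row and column leaves {A, G, F}.
Row 1, column 6: eliminating its row and column leaves {A, D}.
Row 3, column 1: eliminating its row and column leaves {A, B, G, F}.
Row 3, column 3: eliminating its row and column leaves {B, G, F}.
Row 3, column 4: eliminating its row and column leaves {A, C, G, F}.
Row 3, column 6: eliminating its row and column leaves {A, C}.
Row 3, column 7: eliminating its row and column leaves {A, F}.
Row 4, column 2: eliminating its row and column leaves {F}.
Row 5, column 1: eliminating its row and column leaves {A, E, B, G, F}.
Row 5, column 3: eliminating its row and column leaves {E, B, G, F}.
Row 5, column 4: eliminating its row and column leaves {A, G, F}.
Row 5, column 6: eliminating its row and column leaves {A, E}.
Row 5, column 7: eliminating its row and column leaves {A, F}.
Row 6, column 1: eliminating its row and column leaves {E}.
Row 7, column 1: eliminating its row and column leaves {A, E, F}.
Row 7, column 3: eliminating its row and column leaves {E, F}.
Row 7, column 4: eliminating its row and column leaves {A, C, F}.
Row 7, column 6: eliminating its row and column leaves {A, E, C}.
Enumerating the assignments across these blanks that avoid any row or column repeat gives 14 completions.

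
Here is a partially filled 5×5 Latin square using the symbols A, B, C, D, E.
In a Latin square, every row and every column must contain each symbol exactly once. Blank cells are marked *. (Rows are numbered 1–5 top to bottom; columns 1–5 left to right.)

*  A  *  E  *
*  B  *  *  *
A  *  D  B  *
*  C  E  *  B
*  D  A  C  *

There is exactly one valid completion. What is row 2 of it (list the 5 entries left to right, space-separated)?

Row 2, column 3: row 2 has {B} and column 3 has {A, D, E}, leaving only C.
Row 1, column 3: row 1 has {A, E} and column 3 has {A, C, D, E}, leaving only B.
Row 3, column 2: row 3 has {A, B, D} and column 2 has {A, B, C, D}, leaving only E.
Row 3, column 5: row 3 has {A, B, D, E} and column 5 has {B}, leaving only C.
Row 1, column 5: row 1 has {A, B, E} and column 5 has {B, C}, leaving only D.
Row 1, column 1: row 1 has {A, B, D, E} and column 1 has {A}, leaving only C.
Row 4, column 1: row 4 has {B, C, E} and column 1 has {A, C}, leaving only D.
Row 2, column 1: row 2 has {B, C} and column 1 has {A, C, D}, leaving only E.
Row 2, column 5: row 2 has {B, C, E} and column 5 has {B, C, D}, leaving only A.
Row 2, column 4: row 2 has {A, B, C, E} and column 4 has {B, C, E}, leaving only D.
So row 2 reads: E B C D A.

E B C D A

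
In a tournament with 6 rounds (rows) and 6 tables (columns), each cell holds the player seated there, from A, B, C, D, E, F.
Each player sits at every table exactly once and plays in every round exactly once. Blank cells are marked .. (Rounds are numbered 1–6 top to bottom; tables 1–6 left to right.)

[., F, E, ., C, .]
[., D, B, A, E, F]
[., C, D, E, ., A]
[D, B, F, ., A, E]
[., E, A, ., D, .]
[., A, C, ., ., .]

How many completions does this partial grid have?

3

Round 1, table 1: eliminating its round and table leaves {A, B}.
Round 1, table 4: eliminating its round and table leaves {B, D}.
Round 1, table 6: eliminating its round and table leaves {B, D}.
Round 2, table 1: eliminating its round and table leaves {C}.
Round 3, table 1: eliminating its round and table leaves {B, F}.
Round 3, table 5: eliminating its round and table leaves {B, F}.
Round 4, table 4: eliminating its round and table leaves {C}.
Round 5, table 1: eliminating its round and table leaves {B, C, F}.
Round 5, table 4: eliminating its round and table leaves {B, C, F}.
Round 5, table 6: eliminating its round and table leaves {B, C}.
Round 6, table 1: eliminating its round and table leaves {B, E, F}.
Round 6, table 4: eliminating its round and table leaves {B, D, F}.
Round 6, table 5: eliminating its round and table leaves {B, F}.
Round 6, table 6: eliminating its round and table leaves {B, D}.
Enumerating the assignments across these blanks that avoid any round or table repeat gives 3 completions.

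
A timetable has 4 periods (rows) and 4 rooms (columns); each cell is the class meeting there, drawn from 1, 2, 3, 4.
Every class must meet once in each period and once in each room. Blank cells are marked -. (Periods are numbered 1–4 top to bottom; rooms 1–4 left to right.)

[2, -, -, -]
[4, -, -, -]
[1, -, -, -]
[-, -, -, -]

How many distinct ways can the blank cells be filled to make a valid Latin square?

Period 1, room 2: eliminating its period and room leaves {1, 3, 4}.
Period 1, room 3: eliminating its period and room leaves {1, 3, 4}.
Period 1, room 4: eliminating its period and room leaves {1, 3, 4}.
Period 2, room 2: eliminating its period and room leaves {1, 2, 3}.
Period 2, room 3: eliminating its period and room leaves {1, 2, 3}.
Period 2, room 4: eliminating its period and room leaves {1, 2, 3}.
Period 3, room 2: eliminating its period and room leaves {2, 3, 4}.
Period 3, room 3: eliminating its period and room leaves {2, 3, 4}.
Period 3, room 4: eliminating its period and room leaves {2, 3, 4}.
Period 4, room 1: eliminating its period and room leaves {3}.
Period 4, room 2: eliminating its period and room leaves {1, 2, 3, 4}.
Period 4, room 3: eliminating its period and room leaves {1, 2, 3, 4}.
Period 4, room 4: eliminating its period and room leaves {1, 2, 3, 4}.
Enumerating the assignments across these blanks that avoid any period or room repeat gives 24 completions.

24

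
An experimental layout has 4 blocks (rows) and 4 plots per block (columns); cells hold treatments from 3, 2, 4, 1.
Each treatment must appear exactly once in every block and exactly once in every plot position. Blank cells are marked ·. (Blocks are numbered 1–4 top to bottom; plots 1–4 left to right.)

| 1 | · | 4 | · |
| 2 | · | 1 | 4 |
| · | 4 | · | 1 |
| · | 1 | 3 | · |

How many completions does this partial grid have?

1

Block 1, plot 2: eliminating its block and plot leaves {3, 2}.
Block 1, plot 4: eliminating its block and plot leaves {3, 2}.
Block 2, plot 2: eliminating its block and plot leaves {3}.
Block 3, plot 1: eliminating its block and plot leaves {3}.
Block 3, plot 3: eliminating its block and plot leaves {2}.
Block 4, plot 1: eliminating its block and plot leaves {4}.
Block 4, plot 4: eliminating its block and plot leaves {2}.
Only one assignment across all blanks avoids any block or plot repeat, giving 1 completion.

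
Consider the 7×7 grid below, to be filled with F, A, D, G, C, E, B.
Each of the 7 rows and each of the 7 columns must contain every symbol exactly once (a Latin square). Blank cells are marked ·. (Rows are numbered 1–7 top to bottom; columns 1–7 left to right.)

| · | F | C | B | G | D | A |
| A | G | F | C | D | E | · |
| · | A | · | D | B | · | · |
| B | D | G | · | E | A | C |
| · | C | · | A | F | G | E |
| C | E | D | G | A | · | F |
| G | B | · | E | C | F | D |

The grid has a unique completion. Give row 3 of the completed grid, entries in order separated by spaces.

F A E D B C G

Row 3, column 3: row 3 has {A, D, B} and column 3 has {F, D, G, C}, leaving only E.
Row 3, column 1: row 3 has {A, D, E, B} and column 1 has {A, G, C, B}, leaving only F.
Row 3, column 6: row 3 has {F, A, D, E, B} and column 6 has {F, A, D, G, E}, leaving only C.
Row 3, column 7: row 3 has {F, A, D, C, E, B} and column 7 has {F, A, D, C, E}, leaving only G.
So row 3 reads: F A E D B C G.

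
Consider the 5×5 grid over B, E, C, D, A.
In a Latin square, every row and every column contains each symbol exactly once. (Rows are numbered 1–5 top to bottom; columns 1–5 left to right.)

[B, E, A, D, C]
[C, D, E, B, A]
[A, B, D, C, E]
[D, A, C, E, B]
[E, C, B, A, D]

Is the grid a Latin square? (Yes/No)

Each row is a permutation of the 5 symbols, and so is each column.

Yes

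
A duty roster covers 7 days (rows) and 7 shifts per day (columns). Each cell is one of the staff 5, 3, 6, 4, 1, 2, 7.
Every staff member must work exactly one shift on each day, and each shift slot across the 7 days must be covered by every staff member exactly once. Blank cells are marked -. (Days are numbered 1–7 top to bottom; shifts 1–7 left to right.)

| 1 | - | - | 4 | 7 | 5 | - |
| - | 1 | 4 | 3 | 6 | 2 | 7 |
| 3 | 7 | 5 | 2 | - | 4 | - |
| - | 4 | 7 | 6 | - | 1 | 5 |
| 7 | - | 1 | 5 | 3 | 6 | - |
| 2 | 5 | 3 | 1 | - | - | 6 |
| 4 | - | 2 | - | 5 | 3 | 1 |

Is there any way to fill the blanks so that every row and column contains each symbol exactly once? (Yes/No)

No

Day 3, shift 7: day 3 together with shift 7 already contain {5, 3, 6, 4, 1, 2, 7} — every symbol — so nothing can go there. The grid has no valid completion.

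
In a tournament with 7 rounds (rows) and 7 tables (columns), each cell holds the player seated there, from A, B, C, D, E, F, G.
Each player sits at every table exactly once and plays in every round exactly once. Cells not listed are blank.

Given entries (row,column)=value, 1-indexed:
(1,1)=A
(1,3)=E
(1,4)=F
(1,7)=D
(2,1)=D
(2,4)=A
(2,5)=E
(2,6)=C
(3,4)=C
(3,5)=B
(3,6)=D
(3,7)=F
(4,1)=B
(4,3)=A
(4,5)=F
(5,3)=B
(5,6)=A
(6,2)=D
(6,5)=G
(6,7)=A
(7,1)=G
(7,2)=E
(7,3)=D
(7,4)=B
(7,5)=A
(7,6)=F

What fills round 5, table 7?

E

Round 1, table 5: round 1 has {A, D, E, F} and table 5 has {A, B, E, F, G}, leaving only C.
Round 3, table 1: round 3 has {B, C, D, F} and table 1 has {A, B, D, G}, leaving only E.
Round 3, table 3: round 3 has {B, C, D, E, F} and table 3 has {A, B, D, E}, leaving only G.
Round 2, table 3: round 2 has {A, C, D, E} and table 3 has {A, B, D, E, G}, leaving only F.
Round 3, table 2: round 3 has {B, C, D, E, F, G} and table 2 has {D, E}, leaving only A.
Round 5, table 5: round 5 has {A, B} and table 5 has {A, B, C, E, F, G}, leaving only D.
Round 6, table 3: round 6 has {A, D, G} and table 3 has {A, B, D, E, F, G}, leaving only C.
Round 6, table 1: round 6 has {A, C, D, G} and table 1 has {A, B, D, E, G}, leaving only F.
Round 5, table 1: round 5 has {A, B, D} and table 1 has {A, B, D, E, F, G}, leaving only C.
Round 6, table 4: round 6 has {A, C, D, F, G} and table 4 has {A, B, C, F}, leaving only E.
Round 5, table 4: round 5 has {A, B, C, D} and table 4 has {A, B, C, E, F}, leaving only G.
Round 5 already has {A, B, C, D, G} and table 7 already has {A, D, F}, so round 5, table 7 must be E.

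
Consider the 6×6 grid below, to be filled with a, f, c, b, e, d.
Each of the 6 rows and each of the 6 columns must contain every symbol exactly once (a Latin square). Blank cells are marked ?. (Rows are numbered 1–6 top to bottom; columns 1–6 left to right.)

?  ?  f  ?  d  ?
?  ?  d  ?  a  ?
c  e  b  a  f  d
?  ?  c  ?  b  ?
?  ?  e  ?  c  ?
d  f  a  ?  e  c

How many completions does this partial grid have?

Row 1, column 1: eliminating its row and column leaves {a, b, e}.
Row 1, column 2: eliminating its row and column leaves {a, c, b}.
Row 1, column 4: eliminating its row and column leaves {c, b, e}.
Row 1, column 6: eliminating its row and column leaves {a, b, e}.
Row 2, column 1: eliminating its row and column leaves {f, b, e}.
Row 2, column 2: eliminating its row and column leaves {c, b}.
Row 2, column 4: eliminating its row and column leaves {f, c, b, e}.
Row 2, column 6: eliminating its row and column leaves {f, b, e}.
Row 4, column 1: eliminating its row and column leaves {a, f, e}.
Row 4, column 2: eliminating its row and column leaves {a, d}.
Row 4, column 4: eliminating its row and column leaves {f, e, d}.
Row 4, column 6: eliminating its row and column leaves {a, f, e}.
Row 5, column 1: eliminating its row and column leaves {a, f, b}.
Row 5, column 2: eliminating its row and column leaves {a, b, d}.
Row 5, column 4: eliminating its row and column leaves {f, b, d}.
Row 5, column 6: eliminating its row and column leaves {a, f, b}.
Row 6, column 4: eliminating its row and column leaves {b}.
Enumerating the assignments across these blanks that avoid any row or column repeat gives 20 completions.

20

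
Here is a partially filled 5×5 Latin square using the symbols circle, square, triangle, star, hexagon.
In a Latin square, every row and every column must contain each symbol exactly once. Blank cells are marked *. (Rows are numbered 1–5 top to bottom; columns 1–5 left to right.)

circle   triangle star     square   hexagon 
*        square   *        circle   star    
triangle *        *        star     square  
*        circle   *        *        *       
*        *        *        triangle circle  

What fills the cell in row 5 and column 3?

Row 2, column 1: row 2 has {circle, square, star} and column 1 has {circle, triangle}, leaving only hexagon.
Row 2, column 3: row 2 has {circle, square, star, hexagon} and column 3 has {star}, leaving only triangle.
Row 3, column 2: row 3 has {square, triangle, star} and column 2 has {circle, square, triangle}, leaving only hexagon.
Row 3, column 3: row 3 has {square, triangle, star, hexagon} and column 3 has {triangle, star}, leaving only circle.
Row 4, column 4: row 4 has {circle} and column 4 has {circle, square, triangle, star}, leaving only hexagon.
Row 4, column 3: row 4 has {circle, hexagon} and column 3 has {circle, triangle, star}, leaving only square.
Row 5 already has {circle, triangle} and column 3 already has {circle, square, triangle, star}, so row 5, column 3 must be hexagon.

hexagon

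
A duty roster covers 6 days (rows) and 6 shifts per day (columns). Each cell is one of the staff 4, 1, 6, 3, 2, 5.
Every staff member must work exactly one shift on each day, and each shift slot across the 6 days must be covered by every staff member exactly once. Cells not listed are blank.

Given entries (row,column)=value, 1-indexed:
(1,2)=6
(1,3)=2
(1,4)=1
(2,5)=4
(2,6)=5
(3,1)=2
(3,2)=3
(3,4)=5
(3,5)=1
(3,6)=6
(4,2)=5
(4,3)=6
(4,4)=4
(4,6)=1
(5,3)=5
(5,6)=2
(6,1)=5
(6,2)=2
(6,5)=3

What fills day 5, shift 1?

Day 1, shift 5: day 1 has {1, 6, 2} and shift 5 has {4, 1, 3}, leaving only 5.
Day 2, shift 2: day 2 has {4, 5} and shift 2 has {6, 3, 2, 5}, leaving only 1.
Day 2, shift 3: day 2 has {4, 1, 5} and shift 3 has {6, 2, 5}, leaving only 3.
Day 2, shift 1: day 2 has {4, 1, 3, 5} and shift 1 has {2, 5}, leaving only 6.
Day 2, shift 4: day 2 has {4, 1, 6, 3, 5} and shift 4 has {4, 1, 5}, leaving only 2.
Day 3, shift 3: day 3 has {1, 6, 3, 2, 5} and shift 3 has {6, 3, 2, 5}, leaving only 4.
Day 4, shift 1: day 4 has {4, 1, 6, 5} and shift 1 has {6, 2, 5}, leaving only 3.
Day 1, shift 1: day 1 has {1, 6, 2, 5} and shift 1 has {6, 3, 2, 5}, leaving only 4.
Day 5 already has {2, 5} and shift 1 already has {4, 6, 3, 2, 5}, so day 5, shift 1 must be 1.

1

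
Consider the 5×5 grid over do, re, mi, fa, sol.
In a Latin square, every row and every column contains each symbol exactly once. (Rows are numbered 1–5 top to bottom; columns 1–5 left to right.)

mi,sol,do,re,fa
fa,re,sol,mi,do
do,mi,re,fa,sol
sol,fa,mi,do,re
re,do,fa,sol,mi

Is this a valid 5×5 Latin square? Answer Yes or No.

Each row is a permutation of the 5 symbols, and so is each column.

Yes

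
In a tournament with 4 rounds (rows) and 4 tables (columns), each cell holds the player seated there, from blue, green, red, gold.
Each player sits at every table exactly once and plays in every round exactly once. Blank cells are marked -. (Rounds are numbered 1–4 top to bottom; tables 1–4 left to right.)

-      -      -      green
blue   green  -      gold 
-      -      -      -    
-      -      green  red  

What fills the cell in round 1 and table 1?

Round 2, table 3: round 2 has {blue, green, gold} and table 3 has {green}, leaving only red.
Round 3, table 4: round 3 has {} and table 4 has {green, red, gold}, leaving only blue.
Round 3, table 3: round 3 has {blue} and table 3 has {green, red}, leaving only gold.
Round 1, table 3: round 1 has {green} and table 3 has {green, red, gold}, leaving only blue.
Round 3, table 2: round 3 has {blue, gold} and table 2 has {green}, leaving only red.
Round 1, table 2: round 1 has {blue, green} and table 2 has {green, red}, leaving only gold.
Round 1 already has {blue, green, gold} and table 1 already has {blue}, so round 1, table 1 must be red.

red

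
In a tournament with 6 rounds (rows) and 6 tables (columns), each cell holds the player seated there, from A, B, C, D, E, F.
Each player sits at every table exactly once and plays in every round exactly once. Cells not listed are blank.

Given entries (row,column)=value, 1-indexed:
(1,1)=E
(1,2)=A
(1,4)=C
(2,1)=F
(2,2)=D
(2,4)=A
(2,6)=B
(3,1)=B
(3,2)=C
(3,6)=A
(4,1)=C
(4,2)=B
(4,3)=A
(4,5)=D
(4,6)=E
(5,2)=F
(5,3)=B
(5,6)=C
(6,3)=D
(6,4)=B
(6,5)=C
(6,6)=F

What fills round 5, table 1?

Round 1, table 3: round 1 has {A, C, E} and table 3 has {A, B, D}, leaving only F.
Round 1, table 5: round 1 has {A, C, E, F} and table 5 has {C, D}, leaving only B.
Round 1, table 6: round 1 has {A, B, C, E, F} and table 6 has {A, B, C, E, F}, leaving only D.
Round 2, table 5: round 2 has {A, B, D, F} and table 5 has {B, C, D}, leaving only E.
Round 2, table 3: round 2 has {A, B, D, E, F} and table 3 has {A, B, D, F}, leaving only C.
Round 3, table 3: round 3 has {A, B, C} and table 3 has {A, B, C, D, F}, leaving only E.
Round 3, table 5: round 3 has {A, B, C, E} and table 5 has {B, C, D, E}, leaving only F.
Round 3, table 4: round 3 has {A, B, C, E, F} and table 4 has {A, B, C}, leaving only D.
Round 4, table 4: round 4 has {A, B, C, D, E} and table 4 has {A, B, C, D}, leaving only F.
Round 5, table 4: round 5 has {B, C, F} and table 4 has {A, B, C, D, F}, leaving only E.
Round 5, table 5: round 5 has {B, C, E, F} and table 5 has {B, C, D, E, F}, leaving only A.
Round 5 already has {A, B, C, E, F} and table 1 already has {B, C, E, F}, so round 5, table 1 must be D.

D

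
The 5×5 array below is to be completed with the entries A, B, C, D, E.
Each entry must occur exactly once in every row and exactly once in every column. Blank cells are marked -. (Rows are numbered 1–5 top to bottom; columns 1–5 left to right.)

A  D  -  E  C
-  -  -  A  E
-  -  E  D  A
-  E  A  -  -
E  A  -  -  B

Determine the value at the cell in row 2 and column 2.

B

Row 1, column 3: row 1 has {A, C, D, E} and column 3 has {A, E}, leaving only B.
Row 4, column 5: row 4 has {A, E} and column 5 has {A, B, C, E}, leaving only D.
Row 5, column 4: row 5 has {A, B, E} and column 4 has {A, D, E}, leaving only C.
Row 4, column 4: row 4 has {A, D, E} and column 4 has {A, C, D, E}, leaving only B.
Row 4, column 1: row 4 has {A, B, D, E} and column 1 has {A, E}, leaving only C.
Row 3, column 1: row 3 has {A, D, E} and column 1 has {A, C, E}, leaving only B.
Row 2, column 1: row 2 has {A, E} and column 1 has {A, B, C, E}, leaving only D.
Row 2, column 3: row 2 has {A, D, E} and column 3 has {A, B, E}, leaving only C.
Row 2 already has {A, C, D, E} and column 2 already has {A, D, E}, so row 2, column 2 must be B.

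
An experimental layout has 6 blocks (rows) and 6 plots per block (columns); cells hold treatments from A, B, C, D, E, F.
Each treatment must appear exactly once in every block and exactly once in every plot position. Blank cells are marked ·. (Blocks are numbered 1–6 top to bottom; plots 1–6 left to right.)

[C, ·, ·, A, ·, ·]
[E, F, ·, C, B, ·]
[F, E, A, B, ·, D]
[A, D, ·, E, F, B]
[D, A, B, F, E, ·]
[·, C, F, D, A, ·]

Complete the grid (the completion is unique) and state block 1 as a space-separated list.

Block 1, plot 2: block 1 has {A, C} and plot 2 has {A, C, D, E, F}, leaving only B.
Block 1, plot 5: block 1 has {A, B, C} and plot 5 has {A, B, E, F}, leaving only D.
Block 1, plot 3: block 1 has {A, B, C, D} and plot 3 has {A, B, F}, leaving only E.
Block 1, plot 6: block 1 has {A, B, C, D, E} and plot 6 has {B, D}, leaving only F.
So block 1 reads: C B E A D F.

C B E A D F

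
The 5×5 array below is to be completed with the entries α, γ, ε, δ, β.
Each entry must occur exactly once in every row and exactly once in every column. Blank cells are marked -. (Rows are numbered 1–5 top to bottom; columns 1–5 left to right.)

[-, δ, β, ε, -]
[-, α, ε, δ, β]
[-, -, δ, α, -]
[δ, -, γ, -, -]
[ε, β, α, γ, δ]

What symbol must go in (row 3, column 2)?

γ

Row 2, column 1: row 2 has {α, ε, δ, β} and column 1 has {ε, δ}, leaving only γ.
Row 1, column 1: row 1 has {ε, δ, β} and column 1 has {γ, ε, δ}, leaving only α.
Row 1, column 5: row 1 has {α, ε, δ, β} and column 5 has {δ, β}, leaving only γ.
Row 3, column 1: row 3 has {α, δ} and column 1 has {α, γ, ε, δ}, leaving only β.
Row 3, column 5: row 3 has {α, δ, β} and column 5 has {γ, δ, β}, leaving only ε.
Row 3 already has {α, ε, δ, β} and column 2 already has {α, δ, β}, so row 3, column 2 must be γ.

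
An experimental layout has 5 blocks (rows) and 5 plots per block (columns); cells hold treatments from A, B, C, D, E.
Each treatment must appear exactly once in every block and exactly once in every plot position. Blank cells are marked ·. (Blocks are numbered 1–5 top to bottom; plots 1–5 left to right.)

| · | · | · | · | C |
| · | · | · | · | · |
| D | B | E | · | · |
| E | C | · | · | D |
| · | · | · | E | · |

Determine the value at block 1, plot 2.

E

Block 3, plot 5: block 3 has {B, D, E} and plot 5 has {C, D}, leaving only A.
Block 3, plot 4: block 3 has {A, B, D, E} and plot 4 has {E}, leaving only C.
Block 5, plot 5: block 5 has {E} and plot 5 has {A, C, D}, leaving only B.
Block 2, plot 5: block 2 has {} and plot 5 has {A, B, C, D}, leaving only E.
Block 1, plot 2 is narrowed to {A, D, E}.
If it were A, then block 1, plot 4 would be left with no valid symbol.
If it were D, then block 5, plot 2 would be left with no valid symbol.
So block 1, plot 2 must be E.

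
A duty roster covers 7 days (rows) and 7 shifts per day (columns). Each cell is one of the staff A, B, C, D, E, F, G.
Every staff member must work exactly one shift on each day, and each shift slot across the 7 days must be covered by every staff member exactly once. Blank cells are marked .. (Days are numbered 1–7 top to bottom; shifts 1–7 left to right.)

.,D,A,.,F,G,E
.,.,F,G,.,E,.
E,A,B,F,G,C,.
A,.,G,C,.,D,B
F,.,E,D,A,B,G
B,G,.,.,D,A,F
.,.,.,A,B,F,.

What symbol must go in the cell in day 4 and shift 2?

Day 1, shift 1: day 1 has {A, D, E, F, G} and shift 1 has {A, B, E, F}, leaving only C.
Day 1, shift 4: day 1 has {A, C, D, E, F, G} and shift 4 has {A, C, D, F, G}, leaving only B.
Day 2, shift 1: day 2 has {E, F, G} and shift 1 has {A, B, C, E, F}, leaving only D.
Day 2, shift 5: day 2 has {D, E, F, G} and shift 5 has {A, B, D, F, G}, leaving only C.
Day 2, shift 2: day 2 has {C, D, E, F, G} and shift 2 has {A, D, G}, leaving only B.
Day 2, shift 7: day 2 has {B, C, D, E, F, G} and shift 7 has {B, E, F, G}, leaving only A.
Day 3, shift 7: day 3 has {A, B, C, E, F, G} and shift 7 has {A, B, E, F, G}, leaving only D.
Day 4, shift 5: day 4 has {A, B, C, D, G} and shift 5 has {A, B, C, D, F, G}, leaving only E.
Day 4 already has {A, B, C, D, E, G} and shift 2 already has {A, B, D, G}, so day 4, shift 2 must be F.

F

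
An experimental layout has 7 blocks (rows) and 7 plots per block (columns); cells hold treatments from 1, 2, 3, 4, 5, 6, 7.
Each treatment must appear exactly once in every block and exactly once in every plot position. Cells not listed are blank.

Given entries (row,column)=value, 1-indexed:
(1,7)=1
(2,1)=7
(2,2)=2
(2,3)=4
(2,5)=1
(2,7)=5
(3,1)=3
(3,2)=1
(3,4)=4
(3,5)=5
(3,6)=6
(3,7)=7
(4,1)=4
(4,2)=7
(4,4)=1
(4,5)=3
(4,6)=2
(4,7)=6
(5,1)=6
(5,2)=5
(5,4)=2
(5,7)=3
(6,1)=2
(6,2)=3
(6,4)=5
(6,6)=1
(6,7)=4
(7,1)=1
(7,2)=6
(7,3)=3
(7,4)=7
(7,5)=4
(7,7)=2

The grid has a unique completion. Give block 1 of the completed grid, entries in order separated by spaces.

5 4 6 3 2 7 1

Block 1, plot 1: block 1 has {1} and plot 1 has {1, 2, 3, 4, 6, 7}, leaving only 5.
Block 1, plot 2: block 1 has {1, 5} and plot 2 has {1, 2, 3, 5, 6, 7}, leaving only 4.
Block 2, plot 6: block 2 has {1, 2, 4, 5, 7} and plot 6 has {1, 2, 6}, leaving only 3.
Block 1, plot 6: block 1 has {1, 4, 5} and plot 6 has {1, 2, 3, 6}, leaving only 7.
Block 2, plot 4: block 2 has {1, 2, 3, 4, 5, 7} and plot 4 has {1, 2, 4, 5, 7}, leaving only 6.
Block 1, plot 4: block 1 has {1, 4, 5, 7} and plot 4 has {1, 2, 4, 5, 6, 7}, leaving only 3.
Block 3, plot 3: block 3 has {1, 3, 4, 5, 6, 7} and plot 3 has {3, 4}, leaving only 2.
Block 1, plot 3: block 1 has {1, 3, 4, 5, 7} and plot 3 has {2, 3, 4}, leaving only 6.
Block 1, plot 5: block 1 has {1, 3, 4, 5, 6, 7} and plot 5 has {1, 3, 4, 5}, leaving only 2.
So block 1 reads: 5 4 6 3 2 7 1.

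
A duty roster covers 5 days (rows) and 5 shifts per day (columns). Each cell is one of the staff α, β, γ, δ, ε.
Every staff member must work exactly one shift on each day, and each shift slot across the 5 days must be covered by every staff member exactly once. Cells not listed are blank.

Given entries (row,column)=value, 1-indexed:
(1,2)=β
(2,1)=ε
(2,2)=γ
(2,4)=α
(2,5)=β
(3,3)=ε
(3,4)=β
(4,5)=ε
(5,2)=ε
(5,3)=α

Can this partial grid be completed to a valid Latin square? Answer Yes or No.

No day or shift among the givens repeats a symbol, and propagating forced cells runs into no contradiction.
One valid completion exists (for instance, δ β γ ε α / ε γ δ α β / γ α ε β δ / α δ β γ ε / β ε α δ γ).

Yes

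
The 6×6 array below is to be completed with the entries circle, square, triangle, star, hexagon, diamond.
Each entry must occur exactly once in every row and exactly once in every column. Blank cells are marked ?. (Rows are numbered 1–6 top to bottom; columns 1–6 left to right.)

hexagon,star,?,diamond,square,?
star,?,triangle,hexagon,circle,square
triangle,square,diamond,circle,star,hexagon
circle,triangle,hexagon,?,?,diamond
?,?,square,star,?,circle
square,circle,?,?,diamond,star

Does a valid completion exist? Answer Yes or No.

Row 4, column 5: row 4 together with column 5 already contain {circle, square, triangle, star, hexagon, diamond} — every symbol — so nothing can go there. The grid has no valid completion.

No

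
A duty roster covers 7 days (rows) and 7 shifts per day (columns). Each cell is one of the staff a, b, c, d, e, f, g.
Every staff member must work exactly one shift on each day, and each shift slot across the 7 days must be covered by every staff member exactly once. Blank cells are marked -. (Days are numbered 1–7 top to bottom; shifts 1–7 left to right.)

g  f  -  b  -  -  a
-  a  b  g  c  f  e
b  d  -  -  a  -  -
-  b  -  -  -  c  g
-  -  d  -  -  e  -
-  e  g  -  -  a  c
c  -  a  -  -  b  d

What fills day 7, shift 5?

f

Day 1, shift 6: day 1 has {a, b, f, g} and shift 6 has {a, b, c, e, f}, leaving only d.
Day 1, shift 5: day 1 has {a, b, d, f, g} and shift 5 has {a, c}, leaving only e.
Day 1, shift 3: day 1 has {a, b, d, e, f, g} and shift 3 has {a, b, d, g}, leaving only c.
Day 2, shift 1: day 2 has {a, b, c, e, f, g} and shift 1 has {b, c, g}, leaving only d.
Day 3, shift 6: day 3 has {a, b, d} and shift 6 has {a, b, c, d, e, f}, leaving only g.
Day 3, shift 7: day 3 has {a, b, d, g} and shift 7 has {a, c, d, e, g}, leaving only f.
Day 3, shift 3: day 3 has {a, b, d, f, g} and shift 3 has {a, b, c, d, g}, leaving only e.
Day 3, shift 4: day 3 has {a, b, d, e, f, g} and shift 4 has {b, g}, leaving only c.
Day 4, shift 3: day 4 has {b, c, g} and shift 3 has {a, b, c, d, e, g}, leaving only f.
Day 4, shift 5: day 4 has {b, c, f, g} and shift 5 has {a, c, e}, leaving only d.
Day 5, shift 7: day 5 has {d, e} and shift 7 has {a, c, d, e, f, g}, leaving only b.
Day 6, shift 1: day 6 has {a, c, e, g} and shift 1 has {b, c, d, g}, leaving only f.
Day 5, shift 1: day 5 has {b, d, e} and shift 1 has {b, c, d, f, g}, leaving only a.
Day 4, shift 1: day 4 has {b, c, d, f, g} and shift 1 has {a, b, c, d, f, g}, leaving only e.
Day 4, shift 4: day 4 has {b, c, d, e, f, g} and shift 4 has {b, c, g}, leaving only a.
Day 5, shift 4: day 5 has {a, b, d, e} and shift 4 has {a, b, c, g}, leaving only f.
Day 5, shift 5: day 5 has {a, b, d, e, f} and shift 5 has {a, c, d, e}, leaving only g.
Day 7 already has {a, b, c, d} and shift 5 already has {a, c, d, e, g}, so day 7, shift 5 must be f.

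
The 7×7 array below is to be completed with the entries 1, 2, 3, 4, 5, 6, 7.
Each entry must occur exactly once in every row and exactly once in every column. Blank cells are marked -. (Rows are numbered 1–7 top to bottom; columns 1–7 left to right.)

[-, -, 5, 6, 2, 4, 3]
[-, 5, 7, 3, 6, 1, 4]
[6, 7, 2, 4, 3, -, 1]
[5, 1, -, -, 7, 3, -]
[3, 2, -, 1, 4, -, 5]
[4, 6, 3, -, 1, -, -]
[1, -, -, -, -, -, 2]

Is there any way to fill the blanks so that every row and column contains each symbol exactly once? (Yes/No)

Row 1, column 2: row 1 together with column 2 already contain {1, 2, 3, 4, 5, 6, 7} — every symbol — so nothing can go there. The grid has no valid completion.

No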